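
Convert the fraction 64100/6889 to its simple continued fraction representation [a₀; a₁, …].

[9; 3, 3, 1, 1, 4, 1, 53]

64100 = 9·6889 + 2099, so a_0 = 9
6889 = 3·2099 + 592, so a_1 = 3
2099 = 3·592 + 323, so a_2 = 3
592 = 1·323 + 269, so a_3 = 1
323 = 1·269 + 54, so a_4 = 1
269 = 4·54 + 53, so a_5 = 4
54 = 1·53 + 1, so a_6 = 1
53 = 53·1 + 0, so a_7 = 53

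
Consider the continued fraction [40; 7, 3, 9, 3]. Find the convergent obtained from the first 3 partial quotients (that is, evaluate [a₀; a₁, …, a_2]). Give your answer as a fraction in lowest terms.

883/22

Start with 3.
7 + 1/(3/1) = 7 + 1/3 = 22/3
40 + 1/(22/3) = 40 + 3/22 = 883/22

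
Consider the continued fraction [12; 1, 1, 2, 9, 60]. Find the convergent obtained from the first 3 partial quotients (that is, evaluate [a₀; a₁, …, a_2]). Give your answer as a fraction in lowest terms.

25/2

Start with 1.
1 + 1/(1/1) = 1 + 1/1 = 2/1
12 + 1/(2/1) = 12 + 1/2 = 25/2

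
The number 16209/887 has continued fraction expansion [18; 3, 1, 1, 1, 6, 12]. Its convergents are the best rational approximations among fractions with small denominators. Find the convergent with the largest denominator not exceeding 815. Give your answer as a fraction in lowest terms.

List convergents until the denominator exceeds the bound:
a_0 = 18: 18/1  (≤ bound)
a_1 = 3: 55/3  (≤ bound)
a_2 = 1: 73/4  (≤ bound)
a_3 = 1: 128/7  (≤ bound)
a_4 = 1: 201/11  (≤ bound)
a_5 = 6: 1334/73  (≤ bound)
a_6 = 12: 16209/887  (> 815, stop)

1334/73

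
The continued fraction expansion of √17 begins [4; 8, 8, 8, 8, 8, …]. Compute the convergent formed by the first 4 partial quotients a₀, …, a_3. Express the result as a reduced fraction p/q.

Start with 8.
8 + 1/(8/1) = 8 + 1/8 = 65/8
8 + 1/(65/8) = 8 + 8/65 = 528/65
4 + 1/(528/65) = 4 + 65/528 = 2177/528

2177/528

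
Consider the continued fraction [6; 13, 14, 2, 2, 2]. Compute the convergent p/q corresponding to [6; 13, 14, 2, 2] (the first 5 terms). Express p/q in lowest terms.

a_0 = 6: 6/1
a_1 = 13: 79/13
a_2 = 14: 1112/183
a_3 = 2: 2303/379
a_4 = 2: 5718/941

5718/941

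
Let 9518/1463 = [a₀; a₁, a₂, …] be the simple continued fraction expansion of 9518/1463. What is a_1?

1

Apply division with remainder until the remainder is 0:
9518 ÷ 1463 → quotient 6, remainder 740
1463 ÷ 740 → quotient 1, remainder 723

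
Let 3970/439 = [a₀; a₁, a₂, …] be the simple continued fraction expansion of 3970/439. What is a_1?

23

Apply division with remainder until the remainder is 0:
3970 ÷ 439 → quotient 9, remainder 19
439 ÷ 19 → quotient 23, remainder 2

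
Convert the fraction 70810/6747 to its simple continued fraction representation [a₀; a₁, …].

70810 ÷ 6747 → quotient 10, remainder 3340
6747 ÷ 3340 → quotient 2, remainder 67
3340 ÷ 67 → quotient 49, remainder 57
67 ÷ 57 → quotient 1, remainder 10
57 ÷ 10 → quotient 5, remainder 7
10 ÷ 7 → quotient 1, remainder 3
7 ÷ 3 → quotient 2, remainder 1
3 ÷ 1 → quotient 3, remainder 0

[10; 2, 49, 1, 5, 1, 2, 3]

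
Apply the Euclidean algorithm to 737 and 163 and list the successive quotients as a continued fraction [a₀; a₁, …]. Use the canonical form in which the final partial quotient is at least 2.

[4; 1, 1, 11, 7]

737 = 4·163 + 85, so a_0 = 4
163 = 1·85 + 78, so a_1 = 1
85 = 1·78 + 7, so a_2 = 1
78 = 11·7 + 1, so a_3 = 11
7 = 7·1 + 0, so a_4 = 7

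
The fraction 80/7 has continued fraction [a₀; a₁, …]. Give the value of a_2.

80 = 11·7 + 3, so a_0 = 11
7 = 2·3 + 1, so a_1 = 2
3 = 3·1 + 0, so a_2 = 3

3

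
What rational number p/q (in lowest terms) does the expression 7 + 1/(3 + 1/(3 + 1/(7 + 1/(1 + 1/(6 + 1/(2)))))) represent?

8944/1225

Work from the innermost term outward:
Start with 2.
6 + 1/(2/1) = 6 + 1/2 = 13/2
1 + 1/(13/2) = 1 + 2/13 = 15/13
7 + 1/(15/13) = 7 + 13/15 = 118/15
3 + 1/(118/15) = 3 + 15/118 = 369/118
3 + 1/(369/118) = 3 + 118/369 = 1225/369
7 + 1/(1225/369) = 7 + 369/1225 = 8944/1225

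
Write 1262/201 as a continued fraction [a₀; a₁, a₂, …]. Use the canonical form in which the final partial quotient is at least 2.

Repeatedly divide and take the remainder:
1262 = 6·201 + 56, so a_0 = 6
201 = 3·56 + 33, so a_1 = 3
56 = 1·33 + 23, so a_2 = 1
33 = 1·23 + 10, so a_3 = 1
23 = 2·10 + 3, so a_4 = 2
10 = 3·3 + 1, so a_5 = 3
3 = 3·1 + 0, so a_6 = 3

[6; 3, 1, 1, 2, 3, 3]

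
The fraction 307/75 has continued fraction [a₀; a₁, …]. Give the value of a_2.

307 = 4·75 + 7, so a_0 = 4
75 = 10·7 + 5, so a_1 = 10
7 = 1·5 + 2, so a_2 = 1

1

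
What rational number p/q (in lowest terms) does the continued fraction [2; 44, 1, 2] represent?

271/134

Build up convergents one term at a time:
a_0 = 2: 2/1
a_1 = 44: 89/44
a_2 = 1: 91/45
a_3 = 2: 271/134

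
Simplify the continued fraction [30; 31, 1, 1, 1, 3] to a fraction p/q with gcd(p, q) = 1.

Starting at the tail and folding back:
Start with 3.
1 + 1/(3/1) = 1 + 1/3 = 4/3
1 + 1/(4/3) = 1 + 3/4 = 7/4
1 + 1/(7/4) = 1 + 4/7 = 11/7
31 + 1/(11/7) = 31 + 7/11 = 348/11
30 + 1/(348/11) = 30 + 11/348 = 10451/348

10451/348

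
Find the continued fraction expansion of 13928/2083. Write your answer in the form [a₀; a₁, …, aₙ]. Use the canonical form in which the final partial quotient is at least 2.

[6; 1, 2, 5, 3, 1, 3, 8]

13928 ÷ 2083 → quotient 6, remainder 1430
2083 ÷ 1430 → quotient 1, remainder 653
1430 ÷ 653 → quotient 2, remainder 124
653 ÷ 124 → quotient 5, remainder 33
124 ÷ 33 → quotient 3, remainder 25
33 ÷ 25 → quotient 1, remainder 8
25 ÷ 8 → quotient 3, remainder 1
8 ÷ 1 → quotient 8, remainder 0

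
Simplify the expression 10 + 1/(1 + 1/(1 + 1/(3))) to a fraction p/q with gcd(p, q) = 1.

74/7

Compute successive convergents:
a_0 = 10: 10/1
a_1 = 1: 11/1
a_2 = 1: 21/2
a_3 = 3: 74/7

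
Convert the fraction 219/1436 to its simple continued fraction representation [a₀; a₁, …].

⌊219/1436⌋ = 0, remainder 219
⌊1436/219⌋ = 6, remainder 122
⌊219/122⌋ = 1, remainder 97
⌊122/97⌋ = 1, remainder 25
⌊97/25⌋ = 3, remainder 22
⌊25/22⌋ = 1, remainder 3
⌊22/3⌋ = 7, remainder 1
⌊3/1⌋ = 3, remainder 0

[0; 6, 1, 1, 3, 1, 7, 3]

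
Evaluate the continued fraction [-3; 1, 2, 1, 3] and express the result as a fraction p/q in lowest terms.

a_0 = -3: -3/1
a_1 = 1: -2/1
a_2 = 2: -7/3
a_3 = 1: -9/4
a_4 = 3: -34/15

-34/15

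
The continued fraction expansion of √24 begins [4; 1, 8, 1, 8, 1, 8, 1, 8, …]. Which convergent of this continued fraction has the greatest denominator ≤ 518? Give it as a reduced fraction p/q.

List convergents until the denominator exceeds the bound:
a_0 = 4: 4/1  (≤ bound)
a_1 = 1: 5/1  (≤ bound)
a_2 = 8: 44/9  (≤ bound)
a_3 = 1: 49/10  (≤ bound)
a_4 = 8: 436/89  (≤ bound)
a_5 = 1: 485/99  (≤ bound)
a_6 = 8: 4316/881  (> 518, stop)

485/99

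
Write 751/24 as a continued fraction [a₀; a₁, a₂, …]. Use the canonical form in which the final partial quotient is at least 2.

[31; 3, 2, 3]

Repeatedly divide and take the remainder:
751 = 31·24 + 7, so a_0 = 31
24 = 3·7 + 3, so a_1 = 3
7 = 2·3 + 1, so a_2 = 2
3 = 3·1 + 0, so a_3 = 3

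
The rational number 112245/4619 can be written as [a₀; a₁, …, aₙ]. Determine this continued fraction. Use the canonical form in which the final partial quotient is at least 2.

[24; 3, 3, 13, 1, 2, 3, 3]

112245 = 24·4619 + 1389, so a_0 = 24
4619 = 3·1389 + 452, so a_1 = 3
1389 = 3·452 + 33, so a_2 = 3
452 = 13·33 + 23, so a_3 = 13
33 = 1·23 + 10, so a_4 = 1
23 = 2·10 + 3, so a_5 = 2
10 = 3·3 + 1, so a_6 = 3
3 = 3·1 + 0, so a_7 = 3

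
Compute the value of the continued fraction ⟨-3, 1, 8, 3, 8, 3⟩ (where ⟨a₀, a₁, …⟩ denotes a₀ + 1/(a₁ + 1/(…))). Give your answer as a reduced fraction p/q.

-1532/727

Collapse the nested fraction from the inside out:
Start with 3.
8 + 1/(3/1) = 8 + 1/3 = 25/3
3 + 1/(25/3) = 3 + 3/25 = 78/25
8 + 1/(78/25) = 8 + 25/78 = 649/78
1 + 1/(649/78) = 1 + 78/649 = 727/649
-3 + 1/(727/649) = -3 + 649/727 = -1532/727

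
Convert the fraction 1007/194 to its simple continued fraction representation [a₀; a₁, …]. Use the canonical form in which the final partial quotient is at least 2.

[5; 5, 4, 9]

Apply division with remainder until the remainder is 0:
⌊1007/194⌋ = 5, remainder 37
⌊194/37⌋ = 5, remainder 9
⌊37/9⌋ = 4, remainder 1
⌊9/1⌋ = 9, remainder 0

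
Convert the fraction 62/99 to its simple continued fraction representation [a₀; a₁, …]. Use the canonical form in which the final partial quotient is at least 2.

Run the Euclidean algorithm, recording each quotient:
⌊62/99⌋ = 0, remainder 62
⌊99/62⌋ = 1, remainder 37
⌊62/37⌋ = 1, remainder 25
⌊37/25⌋ = 1, remainder 12
⌊25/12⌋ = 2, remainder 1
⌊12/1⌋ = 12, remainder 0

[0; 1, 1, 1, 2, 12]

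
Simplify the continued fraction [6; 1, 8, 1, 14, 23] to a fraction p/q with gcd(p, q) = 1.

23713/3437

a_0 = 6: 6/1
a_1 = 1: 7/1
a_2 = 8: 62/9
a_3 = 1: 69/10
a_4 = 14: 1028/149
a_5 = 23: 23713/3437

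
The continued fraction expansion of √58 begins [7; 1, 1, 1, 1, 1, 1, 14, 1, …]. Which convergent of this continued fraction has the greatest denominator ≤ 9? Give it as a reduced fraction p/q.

a_0 = 7: 7/1  (≤ bound)
a_1 = 1: 8/1  (≤ bound)
a_2 = 1: 15/2  (≤ bound)
a_3 = 1: 23/3  (≤ bound)
a_4 = 1: 38/5  (≤ bound)
a_5 = 1: 61/8  (≤ bound)
a_6 = 1: 99/13  (> 9, stop)

61/8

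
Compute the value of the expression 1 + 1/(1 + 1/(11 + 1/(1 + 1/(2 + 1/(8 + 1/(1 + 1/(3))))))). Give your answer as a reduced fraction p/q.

2655/1382

Collapse the nested fraction from the inside out:
Start with 3.
1 + 1/(3/1) = 1 + 1/3 = 4/3
8 + 1/(4/3) = 8 + 3/4 = 35/4
2 + 1/(35/4) = 2 + 4/35 = 74/35
1 + 1/(74/35) = 1 + 35/74 = 109/74
11 + 1/(109/74) = 11 + 74/109 = 1273/109
1 + 1/(1273/109) = 1 + 109/1273 = 1382/1273
1 + 1/(1382/1273) = 1 + 1273/1382 = 2655/1382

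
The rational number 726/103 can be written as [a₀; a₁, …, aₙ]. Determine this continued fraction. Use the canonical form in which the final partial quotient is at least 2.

[7; 20, 1, 1, 2]

Apply division with remainder until the remainder is 0:
726 ÷ 103 → quotient 7, remainder 5
103 ÷ 5 → quotient 20, remainder 3
5 ÷ 3 → quotient 1, remainder 2
3 ÷ 2 → quotient 1, remainder 1
2 ÷ 1 → quotient 2, remainder 0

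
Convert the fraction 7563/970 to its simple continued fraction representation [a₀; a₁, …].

7563 = 7·970 + 773, so a_0 = 7
970 = 1·773 + 197, so a_1 = 1
773 = 3·197 + 182, so a_2 = 3
197 = 1·182 + 15, so a_3 = 1
182 = 12·15 + 2, so a_4 = 12
15 = 7·2 + 1, so a_5 = 7
2 = 2·1 + 0, so a_6 = 2

[7; 1, 3, 1, 12, 7, 2]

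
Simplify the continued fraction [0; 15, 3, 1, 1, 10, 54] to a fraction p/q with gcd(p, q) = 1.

a_0 = 0: 0/1
a_1 = 15: 1/15
a_2 = 3: 3/46
a_3 = 1: 4/61
a_4 = 1: 7/107
a_5 = 10: 74/1131
a_6 = 54: 4003/61181

4003/61181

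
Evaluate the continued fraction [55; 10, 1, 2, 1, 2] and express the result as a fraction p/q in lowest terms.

Starting at the tail and folding back:
Start with 2.
1 + 1/(2/1) = 1 + 1/2 = 3/2
2 + 1/(3/2) = 2 + 2/3 = 8/3
1 + 1/(8/3) = 1 + 3/8 = 11/8
10 + 1/(11/8) = 10 + 8/11 = 118/11
55 + 1/(118/11) = 55 + 11/118 = 6501/118

6501/118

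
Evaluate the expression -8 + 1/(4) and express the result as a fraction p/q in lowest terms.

-31/4

Start with 4.
-8 + 1/(4/1) = -8 + 1/4 = -31/4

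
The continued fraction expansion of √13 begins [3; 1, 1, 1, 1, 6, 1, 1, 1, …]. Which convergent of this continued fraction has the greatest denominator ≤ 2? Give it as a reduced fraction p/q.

a_0 = 3: 3/1  (≤ bound)
a_1 = 1: 4/1  (≤ bound)
a_2 = 1: 7/2  (≤ bound)
a_3 = 1: 11/3  (> 2, stop)

7/2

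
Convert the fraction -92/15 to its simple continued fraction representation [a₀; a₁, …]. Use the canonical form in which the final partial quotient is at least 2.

-92 ÷ 15 → quotient -7, remainder 13
15 ÷ 13 → quotient 1, remainder 2
13 ÷ 2 → quotient 6, remainder 1
2 ÷ 1 → quotient 2, remainder 0

[-7; 1, 6, 2]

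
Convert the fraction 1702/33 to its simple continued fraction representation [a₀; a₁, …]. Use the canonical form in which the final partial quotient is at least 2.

[51; 1, 1, 2, 1, 4]

⌊1702/33⌋ = 51, remainder 19
⌊33/19⌋ = 1, remainder 14
⌊19/14⌋ = 1, remainder 5
⌊14/5⌋ = 2, remainder 4
⌊5/4⌋ = 1, remainder 1
⌊4/1⌋ = 4, remainder 0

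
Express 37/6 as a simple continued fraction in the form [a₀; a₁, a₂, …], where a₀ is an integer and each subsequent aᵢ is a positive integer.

[6; 6]

37 = 6·6 + 1, so a_0 = 6
6 = 6·1 + 0, so a_1 = 6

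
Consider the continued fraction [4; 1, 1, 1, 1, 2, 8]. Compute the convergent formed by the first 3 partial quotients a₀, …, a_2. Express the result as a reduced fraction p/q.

Collapse the nested fraction from the inside out:
Start with 1.
1 + 1/(1/1) = 1 + 1/1 = 2/1
4 + 1/(2/1) = 4 + 1/2 = 9/2

9/2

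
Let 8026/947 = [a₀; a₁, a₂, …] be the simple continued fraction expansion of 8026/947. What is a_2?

Repeatedly divide and take the remainder:
⌊8026/947⌋ = 8, remainder 450
⌊947/450⌋ = 2, remainder 47
⌊450/47⌋ = 9, remainder 27

9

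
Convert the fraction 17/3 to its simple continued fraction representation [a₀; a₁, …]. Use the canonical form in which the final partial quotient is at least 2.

[5; 1, 2]

17 = 5·3 + 2, so a_0 = 5
3 = 1·2 + 1, so a_1 = 1
2 = 2·1 + 0, so a_2 = 2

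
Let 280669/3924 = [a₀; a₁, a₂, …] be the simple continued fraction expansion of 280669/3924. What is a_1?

1

⌊280669/3924⌋ = 71, remainder 2065
⌊3924/2065⌋ = 1, remainder 1859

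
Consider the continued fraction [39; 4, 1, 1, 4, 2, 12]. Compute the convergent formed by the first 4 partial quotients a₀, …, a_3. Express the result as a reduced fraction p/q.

353/9

Start with 1.
1 + 1/(1/1) = 1 + 1/1 = 2/1
4 + 1/(2/1) = 4 + 1/2 = 9/2
39 + 1/(9/2) = 39 + 2/9 = 353/9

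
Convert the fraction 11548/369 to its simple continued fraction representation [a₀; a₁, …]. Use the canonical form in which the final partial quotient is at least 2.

[31; 3, 2, 1, 1, 2, 8]

11548 ÷ 369 → quotient 31, remainder 109
369 ÷ 109 → quotient 3, remainder 42
109 ÷ 42 → quotient 2, remainder 25
42 ÷ 25 → quotient 1, remainder 17
25 ÷ 17 → quotient 1, remainder 8
17 ÷ 8 → quotient 2, remainder 1
8 ÷ 1 → quotient 8, remainder 0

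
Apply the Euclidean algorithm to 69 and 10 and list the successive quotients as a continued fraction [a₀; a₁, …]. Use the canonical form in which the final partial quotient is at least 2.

Run the Euclidean algorithm, recording each quotient:
69 ÷ 10 → quotient 6, remainder 9
10 ÷ 9 → quotient 1, remainder 1
9 ÷ 1 → quotient 9, remainder 0

[6; 1, 9]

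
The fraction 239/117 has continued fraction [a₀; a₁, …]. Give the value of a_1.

23

Run the Euclidean algorithm, recording each quotient:
⌊239/117⌋ = 2, remainder 5
⌊117/5⌋ = 23, remainder 2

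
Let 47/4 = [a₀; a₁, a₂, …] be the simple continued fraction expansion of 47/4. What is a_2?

3

Run the Euclidean algorithm, recording each quotient:
47 = 11·4 + 3, so a_0 = 11
4 = 1·3 + 1, so a_1 = 1
3 = 3·1 + 0, so a_2 = 3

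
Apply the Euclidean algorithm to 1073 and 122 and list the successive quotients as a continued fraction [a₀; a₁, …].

[8; 1, 3, 1, 7, 3]

1073 ÷ 122 → quotient 8, remainder 97
122 ÷ 97 → quotient 1, remainder 25
97 ÷ 25 → quotient 3, remainder 22
25 ÷ 22 → quotient 1, remainder 3
22 ÷ 3 → quotient 7, remainder 1
3 ÷ 1 → quotient 3, remainder 0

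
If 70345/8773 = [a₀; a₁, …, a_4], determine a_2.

2

70345 = 8·8773 + 161, so a_0 = 8
8773 = 54·161 + 79, so a_1 = 54
161 = 2·79 + 3, so a_2 = 2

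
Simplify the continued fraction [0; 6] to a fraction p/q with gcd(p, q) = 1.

1/6

a_0 = 0: 0/1
a_1 = 6: 1/6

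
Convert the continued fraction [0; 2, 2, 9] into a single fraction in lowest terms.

19/47

Collapse the nested fraction from the inside out:
Start with 9.
2 + 1/(9/1) = 2 + 1/9 = 19/9
2 + 1/(19/9) = 2 + 9/19 = 47/19
0 + 1/(47/19) = 0 + 19/47 = 19/47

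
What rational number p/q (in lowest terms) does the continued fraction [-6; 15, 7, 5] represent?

-3234/545

Collapse the nested fraction from the inside out:
Start with 5.
7 + 1/(5/1) = 7 + 1/5 = 36/5
15 + 1/(36/5) = 15 + 5/36 = 545/36
-6 + 1/(545/36) = -6 + 36/545 = -3234/545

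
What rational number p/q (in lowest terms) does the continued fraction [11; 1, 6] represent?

83/7

a_0 = 11: 11/1
a_1 = 1: 12/1
a_2 = 6: 83/7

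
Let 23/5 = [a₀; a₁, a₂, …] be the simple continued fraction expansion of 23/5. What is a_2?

23 ÷ 5 → quotient 4, remainder 3
5 ÷ 3 → quotient 1, remainder 2
3 ÷ 2 → quotient 1, remainder 1

1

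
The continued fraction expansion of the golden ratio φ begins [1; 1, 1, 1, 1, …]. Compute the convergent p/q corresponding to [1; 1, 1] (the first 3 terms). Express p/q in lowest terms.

Build up convergents one term at a time:
a_0 = 1: 1/1
a_1 = 1: 2/1
a_2 = 1: 3/2

3/2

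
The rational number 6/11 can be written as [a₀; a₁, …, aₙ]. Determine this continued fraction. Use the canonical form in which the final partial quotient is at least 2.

[0; 1, 1, 5]

Apply division with remainder until the remainder is 0:
⌊6/11⌋ = 0, remainder 6
⌊11/6⌋ = 1, remainder 5
⌊6/5⌋ = 1, remainder 1
⌊5/1⌋ = 5, remainder 0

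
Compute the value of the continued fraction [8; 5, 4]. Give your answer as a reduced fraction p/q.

Start with 4.
5 + 1/(4/1) = 5 + 1/4 = 21/4
8 + 1/(21/4) = 8 + 4/21 = 172/21

172/21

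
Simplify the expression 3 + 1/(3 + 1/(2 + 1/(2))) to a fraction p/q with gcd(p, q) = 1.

56/17

Use the convergent recurrence hₖ = aₖ·hₖ₋₁ + hₖ₋₂ (and likewise for the denominators kₖ):
a_0 = 3: 3/1
a_1 = 3: 10/3
a_2 = 2: 23/7
a_3 = 2: 56/17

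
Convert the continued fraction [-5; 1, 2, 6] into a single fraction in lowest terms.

-82/19

a_0 = -5: -5/1
a_1 = 1: -4/1
a_2 = 2: -13/3
a_3 = 6: -82/19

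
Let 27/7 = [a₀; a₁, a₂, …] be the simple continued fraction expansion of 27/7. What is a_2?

Apply division with remainder until the remainder is 0:
27 = 3·7 + 6, so a_0 = 3
7 = 1·6 + 1, so a_1 = 1
6 = 6·1 + 0, so a_2 = 6

6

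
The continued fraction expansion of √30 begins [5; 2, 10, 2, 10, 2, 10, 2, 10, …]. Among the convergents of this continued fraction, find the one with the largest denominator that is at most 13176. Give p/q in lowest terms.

55435/10121

a_0 = 5: 5/1  (≤ bound)
a_1 = 2: 11/2  (≤ bound)
a_2 = 10: 115/21  (≤ bound)
a_3 = 2: 241/44  (≤ bound)
a_4 = 10: 2525/461  (≤ bound)
a_5 = 2: 5291/966  (≤ bound)
a_6 = 10: 55435/10121  (≤ bound)
a_7 = 2: 116161/21208  (> 13176, stop)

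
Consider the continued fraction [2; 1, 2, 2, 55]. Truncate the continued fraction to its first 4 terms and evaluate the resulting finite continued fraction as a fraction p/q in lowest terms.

19/7

Collapse the nested fraction from the inside out:
Start with 2.
2 + 1/(2/1) = 2 + 1/2 = 5/2
1 + 1/(5/2) = 1 + 2/5 = 7/5
2 + 1/(7/5) = 2 + 5/7 = 19/7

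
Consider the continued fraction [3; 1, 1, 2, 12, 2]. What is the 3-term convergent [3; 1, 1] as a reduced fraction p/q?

Build up convergents one term at a time:
a_0 = 3: 3/1
a_1 = 1: 4/1
a_2 = 1: 7/2

7/2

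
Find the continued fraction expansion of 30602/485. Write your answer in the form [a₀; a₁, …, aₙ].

30602 = 63·485 + 47, so a_0 = 63
485 = 10·47 + 15, so a_1 = 10
47 = 3·15 + 2, so a_2 = 3
15 = 7·2 + 1, so a_3 = 7
2 = 2·1 + 0, so a_4 = 2

[63; 10, 3, 7, 2]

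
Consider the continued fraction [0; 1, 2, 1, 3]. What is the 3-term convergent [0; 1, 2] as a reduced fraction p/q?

Start with 2.
1 + 1/(2/1) = 1 + 1/2 = 3/2
0 + 1/(3/2) = 0 + 2/3 = 2/3

2/3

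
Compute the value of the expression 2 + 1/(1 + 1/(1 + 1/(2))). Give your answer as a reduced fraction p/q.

Work from the innermost term outward:
Start with 2.
1 + 1/(2/1) = 1 + 1/2 = 3/2
1 + 1/(3/2) = 1 + 2/3 = 5/3
2 + 1/(5/3) = 2 + 3/5 = 13/5

13/5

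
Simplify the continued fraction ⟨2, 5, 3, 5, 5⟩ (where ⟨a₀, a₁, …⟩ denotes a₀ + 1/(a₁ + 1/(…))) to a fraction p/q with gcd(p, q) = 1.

Compute successive convergents:
a_0 = 2: 2/1
a_1 = 5: 11/5
a_2 = 3: 35/16
a_3 = 5: 186/85
a_4 = 5: 965/441

965/441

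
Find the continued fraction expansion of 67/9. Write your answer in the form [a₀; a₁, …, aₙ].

[7; 2, 4]

67 ÷ 9 → quotient 7, remainder 4
9 ÷ 4 → quotient 2, remainder 1
4 ÷ 1 → quotient 4, remainder 0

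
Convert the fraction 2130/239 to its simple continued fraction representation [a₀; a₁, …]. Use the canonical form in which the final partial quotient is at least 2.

[8; 1, 10, 2, 1, 1, 1, 2]

⌊2130/239⌋ = 8, remainder 218
⌊239/218⌋ = 1, remainder 21
⌊218/21⌋ = 10, remainder 8
⌊21/8⌋ = 2, remainder 5
⌊8/5⌋ = 1, remainder 3
⌊5/3⌋ = 1, remainder 2
⌊3/2⌋ = 1, remainder 1
⌊2/1⌋ = 2, remainder 0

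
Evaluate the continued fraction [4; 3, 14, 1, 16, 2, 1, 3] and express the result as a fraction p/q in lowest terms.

Start with 3.
1 + 1/(3/1) = 1 + 1/3 = 4/3
2 + 1/(4/3) = 2 + 3/4 = 11/4
16 + 1/(11/4) = 16 + 4/11 = 180/11
1 + 1/(180/11) = 1 + 11/180 = 191/180
14 + 1/(191/180) = 14 + 180/191 = 2854/191
3 + 1/(2854/191) = 3 + 191/2854 = 8753/2854
4 + 1/(8753/2854) = 4 + 2854/8753 = 37866/8753

37866/8753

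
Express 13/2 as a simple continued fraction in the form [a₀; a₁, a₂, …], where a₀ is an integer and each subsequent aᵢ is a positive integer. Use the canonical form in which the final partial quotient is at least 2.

Repeatedly divide and take the remainder:
13 ÷ 2 → quotient 6, remainder 1
2 ÷ 1 → quotient 2, remainder 0

[6; 2]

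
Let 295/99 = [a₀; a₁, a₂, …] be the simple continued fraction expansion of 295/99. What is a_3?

Repeatedly divide and take the remainder:
295 ÷ 99 → quotient 2, remainder 97
99 ÷ 97 → quotient 1, remainder 2
97 ÷ 2 → quotient 48, remainder 1
2 ÷ 1 → quotient 2, remainder 0

2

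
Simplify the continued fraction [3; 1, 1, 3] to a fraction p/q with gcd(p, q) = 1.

a_0 = 3: 3/1
a_1 = 1: 4/1
a_2 = 1: 7/2
a_3 = 3: 25/7

25/7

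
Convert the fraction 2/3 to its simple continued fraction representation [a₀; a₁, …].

2 = 0·3 + 2, so a_0 = 0
3 = 1·2 + 1, so a_1 = 1
2 = 2·1 + 0, so a_2 = 2

[0; 1, 2]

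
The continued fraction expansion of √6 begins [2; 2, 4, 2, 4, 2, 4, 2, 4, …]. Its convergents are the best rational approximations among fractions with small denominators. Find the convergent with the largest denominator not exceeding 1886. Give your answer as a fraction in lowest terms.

2158/881

a_0 = 2: 2/1  (≤ bound)
a_1 = 2: 5/2  (≤ bound)
a_2 = 4: 22/9  (≤ bound)
a_3 = 2: 49/20  (≤ bound)
a_4 = 4: 218/89  (≤ bound)
a_5 = 2: 485/198  (≤ bound)
a_6 = 4: 2158/881  (≤ bound)
a_7 = 2: 4801/1960  (> 1886, stop)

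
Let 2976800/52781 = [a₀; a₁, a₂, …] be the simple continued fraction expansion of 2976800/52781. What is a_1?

2

⌊2976800/52781⌋ = 56, remainder 21064
⌊52781/21064⌋ = 2, remainder 10653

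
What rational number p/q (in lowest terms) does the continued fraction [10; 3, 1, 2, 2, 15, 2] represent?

Starting at the tail and folding back:
Start with 2.
15 + 1/(2/1) = 15 + 1/2 = 31/2
2 + 1/(31/2) = 2 + 2/31 = 64/31
2 + 1/(64/31) = 2 + 31/64 = 159/64
1 + 1/(159/64) = 1 + 64/159 = 223/159
3 + 1/(223/159) = 3 + 159/223 = 828/223
10 + 1/(828/223) = 10 + 223/828 = 8503/828

8503/828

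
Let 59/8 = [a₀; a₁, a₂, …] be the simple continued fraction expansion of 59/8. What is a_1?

2

⌊59/8⌋ = 7, remainder 3
⌊8/3⌋ = 2, remainder 2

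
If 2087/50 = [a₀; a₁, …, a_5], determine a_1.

Apply division with remainder until the remainder is 0:
2087 ÷ 50 → quotient 41, remainder 37
50 ÷ 37 → quotient 1, remainder 13

1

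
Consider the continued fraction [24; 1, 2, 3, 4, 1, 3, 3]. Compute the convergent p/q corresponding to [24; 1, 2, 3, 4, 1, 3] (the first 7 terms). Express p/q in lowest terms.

4989/202

Start with 3.
1 + 1/(3/1) = 1 + 1/3 = 4/3
4 + 1/(4/3) = 4 + 3/4 = 19/4
3 + 1/(19/4) = 3 + 4/19 = 61/19
2 + 1/(61/19) = 2 + 19/61 = 141/61
1 + 1/(141/61) = 1 + 61/141 = 202/141
24 + 1/(202/141) = 24 + 141/202 = 4989/202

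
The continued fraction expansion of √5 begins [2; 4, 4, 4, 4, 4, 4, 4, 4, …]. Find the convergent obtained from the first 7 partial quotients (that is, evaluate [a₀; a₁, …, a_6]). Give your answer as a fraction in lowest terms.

Collapse the nested fraction from the inside out:
Start with 4.
4 + 1/(4/1) = 4 + 1/4 = 17/4
4 + 1/(17/4) = 4 + 4/17 = 72/17
4 + 1/(72/17) = 4 + 17/72 = 305/72
4 + 1/(305/72) = 4 + 72/305 = 1292/305
4 + 1/(1292/305) = 4 + 305/1292 = 5473/1292
2 + 1/(5473/1292) = 2 + 1292/5473 = 12238/5473

12238/5473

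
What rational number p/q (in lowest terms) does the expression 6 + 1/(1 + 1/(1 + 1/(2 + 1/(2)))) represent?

79/12

Starting at the tail and folding back:
Start with 2.
2 + 1/(2/1) = 2 + 1/2 = 5/2
1 + 1/(5/2) = 1 + 2/5 = 7/5
1 + 1/(7/5) = 1 + 5/7 = 12/7
6 + 1/(12/7) = 6 + 7/12 = 79/12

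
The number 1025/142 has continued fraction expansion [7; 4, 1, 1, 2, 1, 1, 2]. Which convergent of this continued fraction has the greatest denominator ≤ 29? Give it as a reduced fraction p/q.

166/23

a_0 = 7: 7/1  (≤ bound)
a_1 = 4: 29/4  (≤ bound)
a_2 = 1: 36/5  (≤ bound)
a_3 = 1: 65/9  (≤ bound)
a_4 = 2: 166/23  (≤ bound)
a_5 = 1: 231/32  (> 29, stop)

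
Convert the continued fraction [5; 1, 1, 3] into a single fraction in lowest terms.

39/7

a_0 = 5: 5/1
a_1 = 1: 6/1
a_2 = 1: 11/2
a_3 = 3: 39/7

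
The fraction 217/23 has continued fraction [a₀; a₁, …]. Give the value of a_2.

3

217 = 9·23 + 10, so a_0 = 9
23 = 2·10 + 3, so a_1 = 2
10 = 3·3 + 1, so a_2 = 3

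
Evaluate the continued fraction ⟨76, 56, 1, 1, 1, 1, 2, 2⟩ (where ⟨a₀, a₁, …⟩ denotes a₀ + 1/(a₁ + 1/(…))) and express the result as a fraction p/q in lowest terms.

Start with 2.
2 + 1/(2/1) = 2 + 1/2 = 5/2
1 + 1/(5/2) = 1 + 2/5 = 7/5
1 + 1/(7/5) = 1 + 5/7 = 12/7
1 + 1/(12/7) = 1 + 7/12 = 19/12
1 + 1/(19/12) = 1 + 12/19 = 31/19
56 + 1/(31/19) = 56 + 19/31 = 1755/31
76 + 1/(1755/31) = 76 + 31/1755 = 133411/1755

133411/1755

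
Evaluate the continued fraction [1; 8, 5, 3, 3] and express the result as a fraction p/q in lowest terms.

Start with 3.
3 + 1/(3/1) = 3 + 1/3 = 10/3
5 + 1/(10/3) = 5 + 3/10 = 53/10
8 + 1/(53/10) = 8 + 10/53 = 434/53
1 + 1/(434/53) = 1 + 53/434 = 487/434

487/434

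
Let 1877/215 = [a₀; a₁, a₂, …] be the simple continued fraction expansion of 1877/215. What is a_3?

1877 ÷ 215 → quotient 8, remainder 157
215 ÷ 157 → quotient 1, remainder 58
157 ÷ 58 → quotient 2, remainder 41
58 ÷ 41 → quotient 1, remainder 17

1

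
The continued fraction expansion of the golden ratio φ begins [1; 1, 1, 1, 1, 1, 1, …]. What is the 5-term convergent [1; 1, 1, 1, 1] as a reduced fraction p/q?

8/5

Start with 1.
1 + 1/(1/1) = 1 + 1/1 = 2/1
1 + 1/(2/1) = 1 + 1/2 = 3/2
1 + 1/(3/2) = 1 + 2/3 = 5/3
1 + 1/(5/3) = 1 + 3/5 = 8/5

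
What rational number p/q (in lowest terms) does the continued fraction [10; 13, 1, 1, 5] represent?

1501/149

Use the convergent recurrence hₖ = aₖ·hₖ₋₁ + hₖ₋₂ (and likewise for the denominators kₖ):
a_0 = 10: 10/1
a_1 = 13: 131/13
a_2 = 1: 141/14
a_3 = 1: 272/27
a_4 = 5: 1501/149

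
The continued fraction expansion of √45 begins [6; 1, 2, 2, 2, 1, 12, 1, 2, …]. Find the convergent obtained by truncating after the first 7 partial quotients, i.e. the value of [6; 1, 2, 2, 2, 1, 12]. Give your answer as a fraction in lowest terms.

2046/305

a_0 = 6: 6/1
a_1 = 1: 7/1
a_2 = 2: 20/3
a_3 = 2: 47/7
a_4 = 2: 114/17
a_5 = 1: 161/24
a_6 = 12: 2046/305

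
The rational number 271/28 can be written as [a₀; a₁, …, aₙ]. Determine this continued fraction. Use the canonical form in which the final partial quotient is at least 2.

[9; 1, 2, 9]

Run the Euclidean algorithm, recording each quotient:
⌊271/28⌋ = 9, remainder 19
⌊28/19⌋ = 1, remainder 9
⌊19/9⌋ = 2, remainder 1
⌊9/1⌋ = 9, remainder 0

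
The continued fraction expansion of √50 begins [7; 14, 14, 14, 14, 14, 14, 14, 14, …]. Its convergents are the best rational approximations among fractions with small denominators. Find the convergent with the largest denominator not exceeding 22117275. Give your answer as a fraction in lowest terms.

a_0 = 7: 7/1  (≤ bound)
a_1 = 14: 99/14  (≤ bound)
a_2 = 14: 1393/197  (≤ bound)
a_3 = 14: 19601/2772  (≤ bound)
a_4 = 14: 275807/39005  (≤ bound)
a_5 = 14: 3880899/548842  (≤ bound)
a_6 = 14: 54608393/7722793  (≤ bound)
a_7 = 14: 768398401/108667944  (> 22117275, stop)

54608393/7722793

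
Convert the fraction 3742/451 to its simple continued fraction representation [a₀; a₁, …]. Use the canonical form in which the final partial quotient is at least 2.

3742 = 8·451 + 134, so a_0 = 8
451 = 3·134 + 49, so a_1 = 3
134 = 2·49 + 36, so a_2 = 2
49 = 1·36 + 13, so a_3 = 1
36 = 2·13 + 10, so a_4 = 2
13 = 1·10 + 3, so a_5 = 1
10 = 3·3 + 1, so a_6 = 3
3 = 3·1 + 0, so a_7 = 3

[8; 3, 2, 1, 2, 1, 3, 3]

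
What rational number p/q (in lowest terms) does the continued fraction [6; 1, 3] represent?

27/4

a_0 = 6: 6/1
a_1 = 1: 7/1
a_2 = 3: 27/4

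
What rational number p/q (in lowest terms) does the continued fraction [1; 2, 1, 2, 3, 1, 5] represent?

277/202

Work from the innermost term outward:
Start with 5.
1 + 1/(5/1) = 1 + 1/5 = 6/5
3 + 1/(6/5) = 3 + 5/6 = 23/6
2 + 1/(23/6) = 2 + 6/23 = 52/23
1 + 1/(52/23) = 1 + 23/52 = 75/52
2 + 1/(75/52) = 2 + 52/75 = 202/75
1 + 1/(202/75) = 1 + 75/202 = 277/202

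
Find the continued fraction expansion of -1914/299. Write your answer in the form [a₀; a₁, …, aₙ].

[-7; 1, 1, 2, 29, 2]

⌊-1914/299⌋ = -7, remainder 179
⌊299/179⌋ = 1, remainder 120
⌊179/120⌋ = 1, remainder 59
⌊120/59⌋ = 2, remainder 2
⌊59/2⌋ = 29, remainder 1
⌊2/1⌋ = 2, remainder 0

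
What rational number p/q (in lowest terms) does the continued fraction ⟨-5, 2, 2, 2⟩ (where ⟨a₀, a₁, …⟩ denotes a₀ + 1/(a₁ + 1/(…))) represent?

Start with 2.
2 + 1/(2/1) = 2 + 1/2 = 5/2
2 + 1/(5/2) = 2 + 2/5 = 12/5
-5 + 1/(12/5) = -5 + 5/12 = -55/12

-55/12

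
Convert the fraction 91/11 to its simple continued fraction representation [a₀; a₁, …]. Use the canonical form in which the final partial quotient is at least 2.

91 ÷ 11 → quotient 8, remainder 3
11 ÷ 3 → quotient 3, remainder 2
3 ÷ 2 → quotient 1, remainder 1
2 ÷ 1 → quotient 2, remainder 0

[8; 3, 1, 2]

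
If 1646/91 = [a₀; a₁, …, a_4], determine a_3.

1

Run the Euclidean algorithm, recording each quotient:
1646 ÷ 91 → quotient 18, remainder 8
91 ÷ 8 → quotient 11, remainder 3
8 ÷ 3 → quotient 2, remainder 2
3 ÷ 2 → quotient 1, remainder 1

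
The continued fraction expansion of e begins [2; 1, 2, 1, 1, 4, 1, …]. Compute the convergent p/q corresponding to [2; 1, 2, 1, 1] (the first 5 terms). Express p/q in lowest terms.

19/7

Build up convergents one term at a time:
a_0 = 2: 2/1
a_1 = 1: 3/1
a_2 = 2: 8/3
a_3 = 1: 11/4
a_4 = 1: 19/7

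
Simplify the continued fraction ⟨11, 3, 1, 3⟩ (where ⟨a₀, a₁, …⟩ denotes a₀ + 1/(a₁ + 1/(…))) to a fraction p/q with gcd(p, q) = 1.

Collapse the nested fraction from the inside out:
Start with 3.
1 + 1/(3/1) = 1 + 1/3 = 4/3
3 + 1/(4/3) = 3 + 3/4 = 15/4
11 + 1/(15/4) = 11 + 4/15 = 169/15

169/15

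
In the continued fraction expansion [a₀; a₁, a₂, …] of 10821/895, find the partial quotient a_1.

11

⌊10821/895⌋ = 12, remainder 81
⌊895/81⌋ = 11, remainder 4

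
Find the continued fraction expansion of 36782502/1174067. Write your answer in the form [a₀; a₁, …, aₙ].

[31; 3, 26, 8, 14, 3, 8, 5]

⌊36782502/1174067⌋ = 31, remainder 386425
⌊1174067/386425⌋ = 3, remainder 14792
⌊386425/14792⌋ = 26, remainder 1833
⌊14792/1833⌋ = 8, remainder 128
⌊1833/128⌋ = 14, remainder 41
⌊128/41⌋ = 3, remainder 5
⌊41/5⌋ = 8, remainder 1
⌊5/1⌋ = 5, remainder 0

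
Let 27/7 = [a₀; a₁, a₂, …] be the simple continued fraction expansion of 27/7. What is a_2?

⌊27/7⌋ = 3, remainder 6
⌊7/6⌋ = 1, remainder 1
⌊6/1⌋ = 6, remainder 0

6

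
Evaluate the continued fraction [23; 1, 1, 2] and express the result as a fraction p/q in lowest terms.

Start with 2.
1 + 1/(2/1) = 1 + 1/2 = 3/2
1 + 1/(3/2) = 1 + 2/3 = 5/3
23 + 1/(5/3) = 23 + 3/5 = 118/5

118/5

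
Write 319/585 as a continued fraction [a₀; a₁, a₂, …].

[0; 1, 1, 5, 53]

319 = 0·585 + 319, so a_0 = 0
585 = 1·319 + 266, so a_1 = 1
319 = 1·266 + 53, so a_2 = 1
266 = 5·53 + 1, so a_3 = 5
53 = 53·1 + 0, so a_4 = 53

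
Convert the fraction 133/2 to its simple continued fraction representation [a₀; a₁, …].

Apply division with remainder until the remainder is 0:
⌊133/2⌋ = 66, remainder 1
⌊2/1⌋ = 2, remainder 0

[66; 2]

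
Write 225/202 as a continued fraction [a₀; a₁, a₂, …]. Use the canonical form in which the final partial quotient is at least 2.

225 = 1·202 + 23, so a_0 = 1
202 = 8·23 + 18, so a_1 = 8
23 = 1·18 + 5, so a_2 = 1
18 = 3·5 + 3, so a_3 = 3
5 = 1·3 + 2, so a_4 = 1
3 = 1·2 + 1, so a_5 = 1
2 = 2·1 + 0, so a_6 = 2

[1; 8, 1, 3, 1, 1, 2]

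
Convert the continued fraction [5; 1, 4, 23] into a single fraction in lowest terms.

a_0 = 5: 5/1
a_1 = 1: 6/1
a_2 = 4: 29/5
a_3 = 23: 673/116

673/116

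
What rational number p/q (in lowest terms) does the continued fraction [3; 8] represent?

25/8

Build up convergents one term at a time:
a_0 = 3: 3/1
a_1 = 8: 25/8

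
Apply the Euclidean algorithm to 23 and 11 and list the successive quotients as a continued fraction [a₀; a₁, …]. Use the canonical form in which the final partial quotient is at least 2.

23 ÷ 11 → quotient 2, remainder 1
11 ÷ 1 → quotient 11, remainder 0

[2; 11]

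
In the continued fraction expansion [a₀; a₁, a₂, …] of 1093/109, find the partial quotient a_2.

1093 ÷ 109 → quotient 10, remainder 3
109 ÷ 3 → quotient 36, remainder 1
3 ÷ 1 → quotient 3, remainder 0

3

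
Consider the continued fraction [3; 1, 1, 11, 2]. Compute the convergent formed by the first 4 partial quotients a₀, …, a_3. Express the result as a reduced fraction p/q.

81/23

a_0 = 3: 3/1
a_1 = 1: 4/1
a_2 = 1: 7/2
a_3 = 11: 81/23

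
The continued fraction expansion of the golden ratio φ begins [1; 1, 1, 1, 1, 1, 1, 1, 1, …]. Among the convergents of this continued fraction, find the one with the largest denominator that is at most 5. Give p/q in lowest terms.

List convergents until the denominator exceeds the bound:
a_0 = 1: 1/1  (≤ bound)
a_1 = 1: 2/1  (≤ bound)
a_2 = 1: 3/2  (≤ bound)
a_3 = 1: 5/3  (≤ bound)
a_4 = 1: 8/5  (≤ bound)
a_5 = 1: 13/8  (> 5, stop)

8/5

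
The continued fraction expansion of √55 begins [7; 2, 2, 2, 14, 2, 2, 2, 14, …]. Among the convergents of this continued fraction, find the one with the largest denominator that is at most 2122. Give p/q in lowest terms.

List convergents until the denominator exceeds the bound:
a_0 = 7: 7/1  (≤ bound)
a_1 = 2: 15/2  (≤ bound)
a_2 = 2: 37/5  (≤ bound)
a_3 = 2: 89/12  (≤ bound)
a_4 = 14: 1283/173  (≤ bound)
a_5 = 2: 2655/358  (≤ bound)
a_6 = 2: 6593/889  (≤ bound)
a_7 = 2: 15841/2136  (> 2122, stop)

6593/889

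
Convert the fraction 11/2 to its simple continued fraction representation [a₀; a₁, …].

Run the Euclidean algorithm, recording each quotient:
11 ÷ 2 → quotient 5, remainder 1
2 ÷ 1 → quotient 2, remainder 0

[5; 2]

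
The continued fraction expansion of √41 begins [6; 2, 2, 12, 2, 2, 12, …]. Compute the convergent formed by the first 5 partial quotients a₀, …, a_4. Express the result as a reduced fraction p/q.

Start with 2.
12 + 1/(2/1) = 12 + 1/2 = 25/2
2 + 1/(25/2) = 2 + 2/25 = 52/25
2 + 1/(52/25) = 2 + 25/52 = 129/52
6 + 1/(129/52) = 6 + 52/129 = 826/129

826/129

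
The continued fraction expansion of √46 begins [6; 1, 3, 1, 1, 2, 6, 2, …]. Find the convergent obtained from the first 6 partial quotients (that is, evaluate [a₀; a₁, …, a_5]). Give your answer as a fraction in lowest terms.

156/23

Compute successive convergents:
a_0 = 6: 6/1
a_1 = 1: 7/1
a_2 = 3: 27/4
a_3 = 1: 34/5
a_4 = 1: 61/9
a_5 = 2: 156/23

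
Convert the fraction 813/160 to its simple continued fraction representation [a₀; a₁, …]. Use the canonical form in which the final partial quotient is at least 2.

813 ÷ 160 → quotient 5, remainder 13
160 ÷ 13 → quotient 12, remainder 4
13 ÷ 4 → quotient 3, remainder 1
4 ÷ 1 → quotient 4, remainder 0

[5; 12, 3, 4]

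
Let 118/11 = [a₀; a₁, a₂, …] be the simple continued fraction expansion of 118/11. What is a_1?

1

118 = 10·11 + 8, so a_0 = 10
11 = 1·8 + 3, so a_1 = 1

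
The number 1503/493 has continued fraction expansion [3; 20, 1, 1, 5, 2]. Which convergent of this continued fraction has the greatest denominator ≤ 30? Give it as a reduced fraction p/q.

a_0 = 3: 3/1  (≤ bound)
a_1 = 20: 61/20  (≤ bound)
a_2 = 1: 64/21  (≤ bound)
a_3 = 1: 125/41  (> 30, stop)

64/21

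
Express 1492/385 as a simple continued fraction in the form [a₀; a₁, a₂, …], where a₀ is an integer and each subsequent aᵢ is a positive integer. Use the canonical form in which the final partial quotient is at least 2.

[3; 1, 7, 48]

Run the Euclidean algorithm, recording each quotient:
1492 ÷ 385 → quotient 3, remainder 337
385 ÷ 337 → quotient 1, remainder 48
337 ÷ 48 → quotient 7, remainder 1
48 ÷ 1 → quotient 48, remainder 0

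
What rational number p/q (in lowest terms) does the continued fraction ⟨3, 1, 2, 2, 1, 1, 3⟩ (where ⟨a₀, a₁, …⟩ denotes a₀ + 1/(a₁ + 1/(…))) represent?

Starting at the tail and folding back:
Start with 3.
1 + 1/(3/1) = 1 + 1/3 = 4/3
1 + 1/(4/3) = 1 + 3/4 = 7/4
2 + 1/(7/4) = 2 + 4/7 = 18/7
2 + 1/(18/7) = 2 + 7/18 = 43/18
1 + 1/(43/18) = 1 + 18/43 = 61/43
3 + 1/(61/43) = 3 + 43/61 = 226/61

226/61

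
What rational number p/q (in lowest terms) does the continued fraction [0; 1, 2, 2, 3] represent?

17/24

Start with 3.
2 + 1/(3/1) = 2 + 1/3 = 7/3
2 + 1/(7/3) = 2 + 3/7 = 17/7
1 + 1/(17/7) = 1 + 7/17 = 24/17
0 + 1/(24/17) = 0 + 17/24 = 17/24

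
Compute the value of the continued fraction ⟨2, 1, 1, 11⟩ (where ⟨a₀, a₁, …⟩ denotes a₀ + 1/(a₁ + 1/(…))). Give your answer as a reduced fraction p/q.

58/23

Start with 11.
1 + 1/(11/1) = 1 + 1/11 = 12/11
1 + 1/(12/11) = 1 + 11/12 = 23/12
2 + 1/(23/12) = 2 + 12/23 = 58/23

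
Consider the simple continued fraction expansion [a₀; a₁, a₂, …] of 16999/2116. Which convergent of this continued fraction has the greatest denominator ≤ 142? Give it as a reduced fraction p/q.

List convergents until the denominator exceeds the bound:
a_0 = 8: 8/1  (≤ bound)
a_1 = 29: 233/29  (≤ bound)
a_2 = 1: 241/30  (≤ bound)
a_3 = 4: 1197/149  (> 142, stop)

241/30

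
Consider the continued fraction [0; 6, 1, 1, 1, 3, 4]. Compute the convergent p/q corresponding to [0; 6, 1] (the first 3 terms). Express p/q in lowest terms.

1/7

Start with 1.
6 + 1/(1/1) = 6 + 1/1 = 7/1
0 + 1/(7/1) = 0 + 1/7 = 1/7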